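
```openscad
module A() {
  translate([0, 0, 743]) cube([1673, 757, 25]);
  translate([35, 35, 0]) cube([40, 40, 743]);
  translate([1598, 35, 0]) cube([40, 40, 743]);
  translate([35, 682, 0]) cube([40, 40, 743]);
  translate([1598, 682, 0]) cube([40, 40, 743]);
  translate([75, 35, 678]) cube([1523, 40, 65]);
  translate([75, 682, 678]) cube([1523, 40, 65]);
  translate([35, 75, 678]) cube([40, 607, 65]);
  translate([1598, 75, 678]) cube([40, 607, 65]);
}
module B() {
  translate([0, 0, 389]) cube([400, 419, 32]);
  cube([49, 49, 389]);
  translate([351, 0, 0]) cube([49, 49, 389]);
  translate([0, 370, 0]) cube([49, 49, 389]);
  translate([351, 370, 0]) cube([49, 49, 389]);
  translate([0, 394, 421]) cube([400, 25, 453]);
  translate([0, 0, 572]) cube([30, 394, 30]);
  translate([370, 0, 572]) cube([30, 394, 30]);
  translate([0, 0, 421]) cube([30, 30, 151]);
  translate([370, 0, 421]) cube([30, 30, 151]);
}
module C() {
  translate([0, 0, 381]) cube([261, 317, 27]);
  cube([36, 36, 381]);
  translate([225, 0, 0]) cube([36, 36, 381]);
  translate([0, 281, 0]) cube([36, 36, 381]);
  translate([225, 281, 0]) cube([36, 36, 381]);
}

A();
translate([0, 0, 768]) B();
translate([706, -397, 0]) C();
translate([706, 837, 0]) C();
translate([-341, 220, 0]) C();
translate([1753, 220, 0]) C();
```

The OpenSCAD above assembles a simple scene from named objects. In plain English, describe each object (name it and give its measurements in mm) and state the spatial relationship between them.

A is a table with a 1673×757 mm rectangular top, 25 mm thick, top surface at z = 768 mm, supported by four 40×40 mm square legs, each inset 35 mm from the nearest pair of top edges, running from the floor. Four apron rails, 40 mm thick and 65 mm tall, run between adjacent legs with their top edges flush with the underside of the top and their outer faces flush with the legs' outer faces.

B is a chair. The seat is a 400×419×32 mm slab with its top at z = 421 mm, on four 49×49 mm corner legs (flush with the seat edges, standing on z = 0). A flat backrest 25 mm thick, 453 mm tall, spans the full seat width and rises from the seat top along its +y edge, rear face flush with the rear of the seat. Two armrests of 30×30 mm section run along each side from the seat's front edge to the front of the backrest, top faces 181 mm above the seat top and outer faces flush with the seat's x-edges; a 30×30 mm post under the front of each armrest stands on the seat at the front corner.

C is a simple wooden stool: a rectangular seat 261 mm (x) by 317 mm (y), 27 mm thick, top face at z = 408 mm, on four square legs, each 36×36 mm in cross-section. The legs rest on z = 0, each flush with a corner of the seat.

The chair is on top of the table. Four stools sit around the table at the −y, +y, −x, +x sides.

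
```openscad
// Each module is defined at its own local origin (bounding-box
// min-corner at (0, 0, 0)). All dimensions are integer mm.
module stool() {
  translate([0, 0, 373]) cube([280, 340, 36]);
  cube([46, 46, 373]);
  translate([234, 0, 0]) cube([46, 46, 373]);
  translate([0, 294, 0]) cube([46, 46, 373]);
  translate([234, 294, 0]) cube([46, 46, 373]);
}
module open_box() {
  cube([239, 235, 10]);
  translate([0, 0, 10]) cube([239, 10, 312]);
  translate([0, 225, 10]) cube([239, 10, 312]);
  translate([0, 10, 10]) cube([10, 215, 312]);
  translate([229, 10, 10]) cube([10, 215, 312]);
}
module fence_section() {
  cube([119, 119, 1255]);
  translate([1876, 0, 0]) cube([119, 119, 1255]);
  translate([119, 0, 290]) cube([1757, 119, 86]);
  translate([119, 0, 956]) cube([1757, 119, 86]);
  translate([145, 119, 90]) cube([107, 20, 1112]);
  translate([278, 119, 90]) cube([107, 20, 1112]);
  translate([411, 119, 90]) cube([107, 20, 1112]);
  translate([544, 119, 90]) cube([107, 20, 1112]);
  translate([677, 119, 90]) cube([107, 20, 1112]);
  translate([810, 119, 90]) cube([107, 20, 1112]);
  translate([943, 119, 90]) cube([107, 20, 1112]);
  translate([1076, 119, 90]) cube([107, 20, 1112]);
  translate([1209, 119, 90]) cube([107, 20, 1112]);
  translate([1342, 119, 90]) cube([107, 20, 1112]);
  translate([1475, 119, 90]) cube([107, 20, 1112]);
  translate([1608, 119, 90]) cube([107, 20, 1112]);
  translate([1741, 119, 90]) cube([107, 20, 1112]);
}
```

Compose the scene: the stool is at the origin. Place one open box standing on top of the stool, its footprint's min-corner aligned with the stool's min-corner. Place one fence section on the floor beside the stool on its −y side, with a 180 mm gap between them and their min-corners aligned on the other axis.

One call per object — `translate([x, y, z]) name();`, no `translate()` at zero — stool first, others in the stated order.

stool();
translate([0, 0, 409]) open_box();
translate([0, -319, 0]) fence_section();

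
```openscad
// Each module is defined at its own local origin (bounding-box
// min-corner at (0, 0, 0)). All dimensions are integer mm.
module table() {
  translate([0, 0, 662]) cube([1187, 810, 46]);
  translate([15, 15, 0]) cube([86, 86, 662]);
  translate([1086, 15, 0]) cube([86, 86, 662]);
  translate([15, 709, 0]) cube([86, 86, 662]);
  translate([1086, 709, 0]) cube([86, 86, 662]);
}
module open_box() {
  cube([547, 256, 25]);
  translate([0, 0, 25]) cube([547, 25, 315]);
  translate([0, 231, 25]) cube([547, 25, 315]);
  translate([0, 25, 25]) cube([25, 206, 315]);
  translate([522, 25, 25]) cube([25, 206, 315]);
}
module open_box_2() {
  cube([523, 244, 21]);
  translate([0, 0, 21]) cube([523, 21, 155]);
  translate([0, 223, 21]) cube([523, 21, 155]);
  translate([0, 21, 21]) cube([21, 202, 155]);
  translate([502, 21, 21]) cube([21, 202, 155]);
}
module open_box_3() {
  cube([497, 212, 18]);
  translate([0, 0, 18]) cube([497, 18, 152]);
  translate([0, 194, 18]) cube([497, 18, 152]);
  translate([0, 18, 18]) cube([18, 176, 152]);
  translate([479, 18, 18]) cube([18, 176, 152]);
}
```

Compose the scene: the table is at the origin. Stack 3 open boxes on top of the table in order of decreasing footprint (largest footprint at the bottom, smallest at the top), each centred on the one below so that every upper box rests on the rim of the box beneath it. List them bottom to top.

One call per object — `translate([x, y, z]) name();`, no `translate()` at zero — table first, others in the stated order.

table();
translate([320, 277, 708]) open_box();
translate([332, 283, 1048]) open_box_2();
translate([345, 299, 1224]) open_box_3();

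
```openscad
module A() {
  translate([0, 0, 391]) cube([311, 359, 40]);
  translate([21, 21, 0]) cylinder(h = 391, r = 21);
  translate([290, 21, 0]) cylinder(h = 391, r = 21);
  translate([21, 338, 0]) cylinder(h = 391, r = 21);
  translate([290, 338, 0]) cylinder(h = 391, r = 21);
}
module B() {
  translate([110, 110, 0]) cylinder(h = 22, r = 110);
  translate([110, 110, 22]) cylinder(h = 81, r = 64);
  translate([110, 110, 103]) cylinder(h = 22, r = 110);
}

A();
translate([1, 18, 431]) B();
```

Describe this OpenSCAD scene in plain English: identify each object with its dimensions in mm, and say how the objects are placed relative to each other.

A is a simple wooden stool: a rectangular seat 311 mm (x) by 359 mm (y), 40 mm thick, top face at z = 431 mm, on four round legs, each 42 mm in diameter. The legs rest on z = 0, each leg's axis is inset half a diameter from the nearest pair of seat edges (so the leg's bounding box is flush with the corner).

B is a spool: two coaxial disc flanges of radius 110 mm and thickness 22 mm, joined by a core cylinder of radius 64 mm and height 81 mm. The lower flange rests on z = 0 and the three cylinders share a vertical axis.

The spool is on top of the stool.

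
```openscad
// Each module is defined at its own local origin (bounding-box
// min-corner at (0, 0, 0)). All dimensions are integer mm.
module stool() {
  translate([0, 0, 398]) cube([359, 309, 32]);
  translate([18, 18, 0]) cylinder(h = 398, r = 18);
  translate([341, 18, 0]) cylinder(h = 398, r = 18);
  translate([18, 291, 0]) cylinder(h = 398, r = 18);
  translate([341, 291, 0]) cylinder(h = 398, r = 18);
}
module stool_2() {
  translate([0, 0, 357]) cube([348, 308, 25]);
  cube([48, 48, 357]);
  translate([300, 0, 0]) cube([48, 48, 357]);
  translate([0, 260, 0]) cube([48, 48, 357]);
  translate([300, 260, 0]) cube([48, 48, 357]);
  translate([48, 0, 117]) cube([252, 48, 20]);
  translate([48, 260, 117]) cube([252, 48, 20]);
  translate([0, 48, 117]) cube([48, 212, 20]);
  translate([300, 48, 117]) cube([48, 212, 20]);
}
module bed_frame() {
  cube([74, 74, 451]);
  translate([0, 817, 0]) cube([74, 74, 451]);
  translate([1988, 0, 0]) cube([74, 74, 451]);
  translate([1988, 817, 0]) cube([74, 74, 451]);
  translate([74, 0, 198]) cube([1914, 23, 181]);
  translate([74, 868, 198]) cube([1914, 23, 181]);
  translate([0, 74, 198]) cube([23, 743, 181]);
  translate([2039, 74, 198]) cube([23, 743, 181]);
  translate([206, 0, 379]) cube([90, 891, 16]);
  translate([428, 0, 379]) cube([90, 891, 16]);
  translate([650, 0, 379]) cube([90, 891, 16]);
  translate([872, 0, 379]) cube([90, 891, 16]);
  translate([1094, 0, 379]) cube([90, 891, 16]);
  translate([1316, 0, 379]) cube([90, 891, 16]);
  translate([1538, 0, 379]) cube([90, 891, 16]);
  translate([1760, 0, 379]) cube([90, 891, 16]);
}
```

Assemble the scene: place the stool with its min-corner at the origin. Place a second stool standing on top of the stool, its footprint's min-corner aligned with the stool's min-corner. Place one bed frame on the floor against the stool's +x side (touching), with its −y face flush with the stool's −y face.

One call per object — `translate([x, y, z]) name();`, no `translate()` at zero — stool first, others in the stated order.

stool();
translate([0, 0, 430]) stool_2();
translate([359, 0, 0]) bed_frame();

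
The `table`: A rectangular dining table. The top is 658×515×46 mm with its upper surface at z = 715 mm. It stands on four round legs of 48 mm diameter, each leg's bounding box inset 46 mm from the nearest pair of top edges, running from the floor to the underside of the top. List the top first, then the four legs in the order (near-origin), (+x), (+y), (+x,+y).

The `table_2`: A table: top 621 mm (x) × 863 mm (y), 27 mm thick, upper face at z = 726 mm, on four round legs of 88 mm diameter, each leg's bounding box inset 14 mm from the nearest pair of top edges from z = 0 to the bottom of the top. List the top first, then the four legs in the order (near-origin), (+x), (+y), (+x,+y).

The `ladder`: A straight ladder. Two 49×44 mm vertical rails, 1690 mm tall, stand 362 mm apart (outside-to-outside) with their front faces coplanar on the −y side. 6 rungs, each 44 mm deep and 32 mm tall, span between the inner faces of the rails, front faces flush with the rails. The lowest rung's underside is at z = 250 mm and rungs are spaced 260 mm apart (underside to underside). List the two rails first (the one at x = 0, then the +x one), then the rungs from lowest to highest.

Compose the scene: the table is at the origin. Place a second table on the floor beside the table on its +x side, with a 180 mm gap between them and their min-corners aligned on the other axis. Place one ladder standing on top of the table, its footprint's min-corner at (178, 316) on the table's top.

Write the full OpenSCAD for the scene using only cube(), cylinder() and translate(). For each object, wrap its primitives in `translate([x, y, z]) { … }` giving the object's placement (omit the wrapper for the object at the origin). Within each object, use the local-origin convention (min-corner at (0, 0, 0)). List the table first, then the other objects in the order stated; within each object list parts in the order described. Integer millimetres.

translate([0, 0, 669]) cube([658, 515, 46]);
translate([70, 70, 0]) cylinder(h = 669, r = 24);
translate([588, 70, 0]) cylinder(h = 669, r = 24);
translate([70, 445, 0]) cylinder(h = 669, r = 24);
translate([588, 445, 0]) cylinder(h = 669, r = 24);
translate([838, 0, 0]) {
  translate([0, 0, 699]) cube([621, 863, 27]);
  translate([58, 58, 0]) cylinder(h = 699, r = 44);
  translate([563, 58, 0]) cylinder(h = 699, r = 44);
  translate([58, 805, 0]) cylinder(h = 699, r = 44);
  translate([563, 805, 0]) cylinder(h = 699, r = 44);
}
translate([178, 316, 715]) {
  cube([49, 44, 1690]);
  translate([313, 0, 0]) cube([49, 44, 1690]);
  translate([49, 0, 250]) cube([264, 44, 32]);
  translate([49, 0, 510]) cube([264, 44, 32]);
  translate([49, 0, 770]) cube([264, 44, 32]);
  translate([49, 0, 1030]) cube([264, 44, 32]);
  translate([49, 0, 1290]) cube([264, 44, 32]);
  translate([49, 0, 1550]) cube([264, 44, 32]);
}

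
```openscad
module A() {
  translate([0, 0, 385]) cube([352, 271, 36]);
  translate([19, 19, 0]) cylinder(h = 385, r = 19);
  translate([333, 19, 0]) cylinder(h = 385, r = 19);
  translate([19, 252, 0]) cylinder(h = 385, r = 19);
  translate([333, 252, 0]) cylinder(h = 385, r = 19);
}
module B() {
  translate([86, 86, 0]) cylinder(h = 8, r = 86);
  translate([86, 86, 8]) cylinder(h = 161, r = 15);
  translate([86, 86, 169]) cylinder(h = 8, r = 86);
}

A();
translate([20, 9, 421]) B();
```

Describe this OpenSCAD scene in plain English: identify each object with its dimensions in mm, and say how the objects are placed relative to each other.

A is a four-legged stool. The seat is a 352×271×36 mm slab whose top surface is at z = 421 mm; four round legs, each 38 mm in diameter, run from the floor (z = 0) to the underside of the seat, each leg's axis is inset half a diameter from the nearest pair of seat edges (so the leg's bounding box is flush with the corner).

B is a spool: two coaxial disc flanges of radius 86 mm and thickness 8 mm, joined by a core cylinder of radius 15 mm and height 161 mm. The lower flange rests on z = 0 and the three cylinders share a vertical axis.

The spool is on top of the stool.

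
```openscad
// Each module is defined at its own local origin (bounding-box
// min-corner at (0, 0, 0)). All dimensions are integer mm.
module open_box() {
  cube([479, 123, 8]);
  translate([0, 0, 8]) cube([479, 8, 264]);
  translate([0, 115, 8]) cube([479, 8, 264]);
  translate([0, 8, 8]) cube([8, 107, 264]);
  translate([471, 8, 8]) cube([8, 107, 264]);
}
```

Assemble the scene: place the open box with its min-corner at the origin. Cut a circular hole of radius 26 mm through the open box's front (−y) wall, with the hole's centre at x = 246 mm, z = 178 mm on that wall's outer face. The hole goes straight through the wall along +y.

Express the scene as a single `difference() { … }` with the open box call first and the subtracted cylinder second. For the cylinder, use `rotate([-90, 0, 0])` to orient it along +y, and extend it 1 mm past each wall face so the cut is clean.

difference() {
  open_box();
  translate([246, -1, 178]) rotate([-90, 0, 0]) cylinder(h = 10, r = 26);
}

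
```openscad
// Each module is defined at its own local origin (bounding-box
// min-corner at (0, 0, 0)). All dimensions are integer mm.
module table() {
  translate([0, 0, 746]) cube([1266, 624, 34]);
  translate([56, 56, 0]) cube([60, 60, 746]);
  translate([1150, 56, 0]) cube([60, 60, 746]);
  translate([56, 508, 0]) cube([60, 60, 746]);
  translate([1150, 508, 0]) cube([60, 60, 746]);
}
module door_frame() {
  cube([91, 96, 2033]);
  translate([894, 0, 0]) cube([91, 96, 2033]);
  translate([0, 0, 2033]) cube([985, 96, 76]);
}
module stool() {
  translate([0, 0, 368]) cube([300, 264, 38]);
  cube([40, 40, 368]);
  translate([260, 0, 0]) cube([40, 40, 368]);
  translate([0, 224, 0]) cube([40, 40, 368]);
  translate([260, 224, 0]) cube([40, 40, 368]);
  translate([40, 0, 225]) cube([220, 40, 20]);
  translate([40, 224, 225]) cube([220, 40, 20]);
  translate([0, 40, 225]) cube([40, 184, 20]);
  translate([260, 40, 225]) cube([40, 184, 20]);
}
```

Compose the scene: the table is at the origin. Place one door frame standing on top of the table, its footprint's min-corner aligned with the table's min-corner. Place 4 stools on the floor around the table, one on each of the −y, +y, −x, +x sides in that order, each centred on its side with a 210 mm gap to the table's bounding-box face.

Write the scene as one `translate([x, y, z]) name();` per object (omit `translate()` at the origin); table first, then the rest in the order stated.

table();
translate([0, 0, 780]) door_frame();
translate([483, -474, 0]) stool();
translate([483, 834, 0]) stool();
translate([-510, 180, 0]) stool();
translate([1476, 180, 0]) stool();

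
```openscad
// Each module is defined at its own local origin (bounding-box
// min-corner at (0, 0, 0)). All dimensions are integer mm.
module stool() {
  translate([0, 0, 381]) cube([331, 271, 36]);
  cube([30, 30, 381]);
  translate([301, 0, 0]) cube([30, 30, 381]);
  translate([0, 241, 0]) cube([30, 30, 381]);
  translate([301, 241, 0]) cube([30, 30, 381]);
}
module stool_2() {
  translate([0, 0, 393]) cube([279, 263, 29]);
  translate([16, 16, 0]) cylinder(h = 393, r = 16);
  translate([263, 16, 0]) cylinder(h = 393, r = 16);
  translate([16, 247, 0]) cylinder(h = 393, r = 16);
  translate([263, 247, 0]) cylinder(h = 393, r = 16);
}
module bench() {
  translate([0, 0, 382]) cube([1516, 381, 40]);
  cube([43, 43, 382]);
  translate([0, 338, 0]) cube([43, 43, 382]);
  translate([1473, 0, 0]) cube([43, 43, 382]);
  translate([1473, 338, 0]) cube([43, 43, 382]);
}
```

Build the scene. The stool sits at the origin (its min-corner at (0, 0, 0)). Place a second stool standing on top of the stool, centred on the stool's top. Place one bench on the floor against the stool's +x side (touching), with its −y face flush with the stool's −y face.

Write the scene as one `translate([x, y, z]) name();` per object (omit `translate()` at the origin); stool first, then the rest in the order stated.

stool();
translate([26, 4, 417]) stool_2();
translate([331, 0, 0]) bench();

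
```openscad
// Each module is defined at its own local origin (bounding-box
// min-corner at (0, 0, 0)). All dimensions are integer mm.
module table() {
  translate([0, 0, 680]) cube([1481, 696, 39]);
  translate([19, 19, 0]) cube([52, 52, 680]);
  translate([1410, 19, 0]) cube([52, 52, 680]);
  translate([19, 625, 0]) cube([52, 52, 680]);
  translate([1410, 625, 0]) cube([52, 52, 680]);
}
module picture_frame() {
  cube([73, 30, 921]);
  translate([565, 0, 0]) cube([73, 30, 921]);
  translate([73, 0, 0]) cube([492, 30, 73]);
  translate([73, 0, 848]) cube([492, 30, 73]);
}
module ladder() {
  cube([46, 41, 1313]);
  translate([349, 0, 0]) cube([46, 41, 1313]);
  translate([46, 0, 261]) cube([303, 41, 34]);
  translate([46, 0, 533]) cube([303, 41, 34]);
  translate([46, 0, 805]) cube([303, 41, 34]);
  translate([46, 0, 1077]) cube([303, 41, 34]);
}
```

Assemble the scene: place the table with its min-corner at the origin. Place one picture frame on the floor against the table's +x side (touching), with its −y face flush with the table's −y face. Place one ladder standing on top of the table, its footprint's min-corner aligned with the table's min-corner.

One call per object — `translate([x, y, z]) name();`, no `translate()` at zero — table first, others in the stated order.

table();
translate([1481, 0, 0]) picture_frame();
translate([0, 0, 719]) ladder();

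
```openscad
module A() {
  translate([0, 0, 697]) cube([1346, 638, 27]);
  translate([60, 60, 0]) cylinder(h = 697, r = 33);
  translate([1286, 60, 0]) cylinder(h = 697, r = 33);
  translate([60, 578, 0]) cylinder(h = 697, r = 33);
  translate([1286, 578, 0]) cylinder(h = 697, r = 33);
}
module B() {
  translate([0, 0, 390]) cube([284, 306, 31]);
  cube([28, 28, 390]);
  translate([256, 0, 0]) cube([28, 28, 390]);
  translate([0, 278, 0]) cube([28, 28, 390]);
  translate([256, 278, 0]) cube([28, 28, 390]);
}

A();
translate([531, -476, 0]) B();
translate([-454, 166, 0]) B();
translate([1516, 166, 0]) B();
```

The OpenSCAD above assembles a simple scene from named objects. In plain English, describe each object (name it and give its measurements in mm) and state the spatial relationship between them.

A is a table with a 1346×638 mm rectangular top, 27 mm thick, top surface at z = 724 mm, supported by four round legs of 66 mm diameter, each leg's bounding box inset 27 mm from the nearest pair of top edges, running from the floor.

B is a simple wooden stool: a rectangular seat 284 mm (x) by 306 mm (y), 31 mm thick, top face at z = 421 mm, on four square legs, each 28×28 mm in cross-section. The legs rest on z = 0, each flush with a corner of the seat.

Three stools sit around the table at the −y, −x, +x sides.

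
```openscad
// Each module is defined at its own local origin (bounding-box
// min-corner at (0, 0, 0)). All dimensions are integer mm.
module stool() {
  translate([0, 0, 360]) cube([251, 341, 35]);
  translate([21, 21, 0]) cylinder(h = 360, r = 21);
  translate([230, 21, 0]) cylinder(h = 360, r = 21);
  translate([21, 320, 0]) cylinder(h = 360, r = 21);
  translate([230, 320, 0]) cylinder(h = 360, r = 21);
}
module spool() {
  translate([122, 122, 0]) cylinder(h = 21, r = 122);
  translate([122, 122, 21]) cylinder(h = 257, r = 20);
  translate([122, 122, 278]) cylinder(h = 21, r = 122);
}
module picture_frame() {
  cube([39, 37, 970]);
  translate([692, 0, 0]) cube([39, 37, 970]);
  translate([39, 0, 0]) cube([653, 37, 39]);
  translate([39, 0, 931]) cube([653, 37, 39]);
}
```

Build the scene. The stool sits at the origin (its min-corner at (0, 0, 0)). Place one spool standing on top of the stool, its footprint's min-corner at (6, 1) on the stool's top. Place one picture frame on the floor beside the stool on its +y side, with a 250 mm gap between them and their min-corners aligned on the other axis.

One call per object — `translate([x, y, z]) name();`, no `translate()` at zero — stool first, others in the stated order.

stool();
translate([6, 1, 395]) spool();
translate([0, 591, 0]) picture_frame();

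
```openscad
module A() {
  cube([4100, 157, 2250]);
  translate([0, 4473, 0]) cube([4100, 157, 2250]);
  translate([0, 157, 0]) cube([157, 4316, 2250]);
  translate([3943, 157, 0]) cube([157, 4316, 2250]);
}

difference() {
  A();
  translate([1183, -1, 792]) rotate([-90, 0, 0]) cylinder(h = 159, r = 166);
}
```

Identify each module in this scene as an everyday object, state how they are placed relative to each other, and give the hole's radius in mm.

The subtracted cylinder has r = 166 mm.

A is a house frame. The house frame has a circular hole through its front wall. The hole's radius is 166 mm.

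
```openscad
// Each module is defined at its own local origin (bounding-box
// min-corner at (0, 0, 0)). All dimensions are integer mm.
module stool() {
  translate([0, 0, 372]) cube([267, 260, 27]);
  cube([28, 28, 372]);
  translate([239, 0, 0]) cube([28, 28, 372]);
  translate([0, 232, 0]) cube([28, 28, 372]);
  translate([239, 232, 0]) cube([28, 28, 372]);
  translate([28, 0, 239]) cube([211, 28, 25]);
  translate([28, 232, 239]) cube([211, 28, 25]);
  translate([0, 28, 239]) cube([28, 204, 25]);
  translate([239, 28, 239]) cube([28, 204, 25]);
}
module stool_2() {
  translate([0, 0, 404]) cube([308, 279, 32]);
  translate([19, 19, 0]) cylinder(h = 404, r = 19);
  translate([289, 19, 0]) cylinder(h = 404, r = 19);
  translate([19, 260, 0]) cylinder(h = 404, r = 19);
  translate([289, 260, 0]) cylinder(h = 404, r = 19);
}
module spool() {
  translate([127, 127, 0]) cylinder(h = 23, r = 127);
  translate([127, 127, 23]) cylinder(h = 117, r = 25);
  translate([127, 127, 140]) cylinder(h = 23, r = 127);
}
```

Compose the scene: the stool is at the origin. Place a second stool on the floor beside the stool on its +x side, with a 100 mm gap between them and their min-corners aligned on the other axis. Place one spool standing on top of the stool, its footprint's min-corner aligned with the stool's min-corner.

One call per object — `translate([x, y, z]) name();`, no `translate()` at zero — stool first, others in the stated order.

stool();
translate([367, 0, 0]) stool_2();
translate([0, 0, 399]) spool();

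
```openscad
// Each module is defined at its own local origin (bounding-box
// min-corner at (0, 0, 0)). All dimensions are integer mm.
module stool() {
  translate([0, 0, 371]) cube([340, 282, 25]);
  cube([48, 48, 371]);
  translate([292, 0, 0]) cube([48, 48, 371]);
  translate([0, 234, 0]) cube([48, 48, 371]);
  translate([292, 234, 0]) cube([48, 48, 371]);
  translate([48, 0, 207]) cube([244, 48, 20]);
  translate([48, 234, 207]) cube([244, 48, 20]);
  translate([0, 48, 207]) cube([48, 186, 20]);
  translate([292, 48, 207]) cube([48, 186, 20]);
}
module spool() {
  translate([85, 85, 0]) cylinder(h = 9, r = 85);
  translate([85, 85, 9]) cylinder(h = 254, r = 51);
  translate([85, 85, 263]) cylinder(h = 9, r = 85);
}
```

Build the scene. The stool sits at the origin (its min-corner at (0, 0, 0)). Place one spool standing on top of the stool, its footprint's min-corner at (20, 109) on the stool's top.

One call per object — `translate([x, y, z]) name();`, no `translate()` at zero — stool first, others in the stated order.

stool();
translate([20, 109, 396]) spool();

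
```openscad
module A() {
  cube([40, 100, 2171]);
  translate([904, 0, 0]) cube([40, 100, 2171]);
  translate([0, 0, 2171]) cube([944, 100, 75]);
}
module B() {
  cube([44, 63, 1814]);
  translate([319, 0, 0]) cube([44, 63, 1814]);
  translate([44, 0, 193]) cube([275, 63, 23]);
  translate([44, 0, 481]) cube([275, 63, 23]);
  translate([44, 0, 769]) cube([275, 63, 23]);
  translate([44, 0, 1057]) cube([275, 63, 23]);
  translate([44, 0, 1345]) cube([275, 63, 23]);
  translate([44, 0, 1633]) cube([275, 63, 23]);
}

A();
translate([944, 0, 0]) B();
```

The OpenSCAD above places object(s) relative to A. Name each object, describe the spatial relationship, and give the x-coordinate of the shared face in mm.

The door frame's +x face and the ladder's −x face are both at x = 944 mm.

A is a door frame. B is a ladder. The ladder is against the door frame's +x side, with their −y faces flush. The x-coordinate of the shared face is 944 mm.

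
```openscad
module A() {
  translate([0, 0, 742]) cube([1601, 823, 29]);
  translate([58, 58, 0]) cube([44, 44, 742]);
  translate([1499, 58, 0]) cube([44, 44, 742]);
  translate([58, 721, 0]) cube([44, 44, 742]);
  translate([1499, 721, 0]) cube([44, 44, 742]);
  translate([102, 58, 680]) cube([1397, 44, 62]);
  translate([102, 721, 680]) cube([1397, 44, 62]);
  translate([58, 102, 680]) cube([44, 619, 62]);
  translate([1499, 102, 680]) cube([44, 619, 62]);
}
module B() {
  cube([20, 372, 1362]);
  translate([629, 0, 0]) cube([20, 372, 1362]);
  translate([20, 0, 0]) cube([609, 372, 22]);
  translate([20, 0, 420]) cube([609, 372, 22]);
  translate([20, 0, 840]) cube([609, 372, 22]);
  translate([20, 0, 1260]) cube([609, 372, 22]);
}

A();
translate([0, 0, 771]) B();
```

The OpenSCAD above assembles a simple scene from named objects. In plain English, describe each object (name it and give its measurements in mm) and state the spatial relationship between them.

A is a rectangular dining table. The top is 1601×823×29 mm with its upper surface at z = 771 mm. It stands on four 44×44 mm square legs, each inset 58 mm from the nearest pair of top edges, running from the floor to the underside of the top. Four apron rails, 44 mm thick and 62 mm tall, run between adjacent legs with their top edges flush with the underside of the top and their outer faces flush with the legs' outer faces.

B is a bookshelf 649 mm wide overall, 372 mm deep and 1362 mm tall. The two sides are 20 mm thick vertical panels. 4 horizontal shelves of 22 mm thickness span between the inner faces of the sides; the lowest shelf sits on the floor and shelves are stacked with a clear vertical gap of 398 mm between each pair.

The bookshelf is on top of the table.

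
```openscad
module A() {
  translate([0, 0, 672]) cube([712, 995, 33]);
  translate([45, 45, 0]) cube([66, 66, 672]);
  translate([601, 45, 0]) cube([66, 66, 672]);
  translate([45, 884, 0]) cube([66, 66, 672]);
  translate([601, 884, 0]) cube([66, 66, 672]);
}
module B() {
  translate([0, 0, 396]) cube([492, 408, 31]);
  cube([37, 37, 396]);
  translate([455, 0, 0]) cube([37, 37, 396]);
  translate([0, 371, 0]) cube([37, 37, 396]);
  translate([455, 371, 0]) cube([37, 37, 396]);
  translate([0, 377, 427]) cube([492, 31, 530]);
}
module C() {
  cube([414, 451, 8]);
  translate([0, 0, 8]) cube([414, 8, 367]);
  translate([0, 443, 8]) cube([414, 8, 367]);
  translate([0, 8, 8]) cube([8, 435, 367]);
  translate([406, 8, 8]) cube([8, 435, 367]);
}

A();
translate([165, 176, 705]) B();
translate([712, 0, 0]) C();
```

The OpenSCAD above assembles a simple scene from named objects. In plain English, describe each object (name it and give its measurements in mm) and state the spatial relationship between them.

A is a table with a 712×995 mm rectangular top, 33 mm thick, top surface at z = 705 mm, supported by four 66×66 mm square legs, each inset 45 mm from the nearest pair of top edges, running from the floor.

B is a chair: 492×408 mm seat, 31 mm thick, top at z = 427 mm, on four 37 mm square corner legs flush with the seat edges. A 31 mm thick backrest slab spans the full seat width, extending 530 mm above the seat top, its back face flush with the seat's +y edge.

C is an open storage box with external size 414×451×375 mm and wall thickness 8 mm (the base is also 8 mm thick). The base covers the whole footprint; the four walls stand on the base, with the y-facing walls full-width and the x-facing walls fitting between their inner faces.

The chair is on top of the table. The open box is against the table's +x side, with their −y faces flush.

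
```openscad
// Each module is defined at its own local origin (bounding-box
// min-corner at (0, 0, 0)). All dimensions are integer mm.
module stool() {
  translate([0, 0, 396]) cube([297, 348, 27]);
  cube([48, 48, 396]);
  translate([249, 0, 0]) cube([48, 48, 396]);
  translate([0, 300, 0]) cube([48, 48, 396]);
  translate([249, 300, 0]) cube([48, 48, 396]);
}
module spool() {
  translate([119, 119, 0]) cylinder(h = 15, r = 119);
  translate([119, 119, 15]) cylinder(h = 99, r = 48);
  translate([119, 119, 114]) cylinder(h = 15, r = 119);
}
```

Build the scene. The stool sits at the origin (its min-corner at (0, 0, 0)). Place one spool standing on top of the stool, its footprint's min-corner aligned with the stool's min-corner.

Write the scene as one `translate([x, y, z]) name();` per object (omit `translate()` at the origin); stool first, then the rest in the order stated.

stool();
translate([0, 0, 423]) spool();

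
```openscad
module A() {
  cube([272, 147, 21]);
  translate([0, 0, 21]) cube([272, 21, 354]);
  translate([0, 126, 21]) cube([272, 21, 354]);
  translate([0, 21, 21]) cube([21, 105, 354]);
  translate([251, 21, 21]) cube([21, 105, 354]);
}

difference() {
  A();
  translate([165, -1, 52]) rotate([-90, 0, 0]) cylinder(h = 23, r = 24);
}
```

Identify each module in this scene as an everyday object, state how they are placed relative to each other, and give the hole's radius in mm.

The subtracted cylinder has r = 24 mm.

A is an open box. The open box has a circular hole through its front wall. The hole's radius is 24 mm.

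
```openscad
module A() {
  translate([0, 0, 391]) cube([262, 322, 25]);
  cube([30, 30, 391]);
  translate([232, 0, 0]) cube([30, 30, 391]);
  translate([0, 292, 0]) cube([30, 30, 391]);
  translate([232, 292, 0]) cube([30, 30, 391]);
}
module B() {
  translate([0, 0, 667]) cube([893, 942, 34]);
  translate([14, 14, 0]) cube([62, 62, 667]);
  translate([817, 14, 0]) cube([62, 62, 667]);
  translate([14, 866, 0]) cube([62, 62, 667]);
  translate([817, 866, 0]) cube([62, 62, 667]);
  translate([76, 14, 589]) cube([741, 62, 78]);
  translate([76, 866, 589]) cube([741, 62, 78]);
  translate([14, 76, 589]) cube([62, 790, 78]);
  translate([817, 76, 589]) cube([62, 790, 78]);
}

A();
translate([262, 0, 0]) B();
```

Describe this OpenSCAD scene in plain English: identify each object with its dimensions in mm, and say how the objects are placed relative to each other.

A is a four-legged stool. The seat is a 262×322×25 mm slab whose top surface is at z = 416 mm; four square legs, each 30×30 mm in cross-section, run from the floor (z = 0) to the underside of the seat, each flush with a corner of the seat.

B is a table: top 893 mm (x) × 942 mm (y), 34 mm thick, upper face at z = 701 mm, on four 62×62 mm square legs, each inset 14 mm from the nearest pair of top edges, running from z = 0 to the bottom of the top. Four apron rails, 62 mm thick and 78 mm tall, run between adjacent legs with their top edges flush with the underside of the top and their outer faces flush with the legs' outer faces.

The table is against the stool's +x side, with their −y faces flush.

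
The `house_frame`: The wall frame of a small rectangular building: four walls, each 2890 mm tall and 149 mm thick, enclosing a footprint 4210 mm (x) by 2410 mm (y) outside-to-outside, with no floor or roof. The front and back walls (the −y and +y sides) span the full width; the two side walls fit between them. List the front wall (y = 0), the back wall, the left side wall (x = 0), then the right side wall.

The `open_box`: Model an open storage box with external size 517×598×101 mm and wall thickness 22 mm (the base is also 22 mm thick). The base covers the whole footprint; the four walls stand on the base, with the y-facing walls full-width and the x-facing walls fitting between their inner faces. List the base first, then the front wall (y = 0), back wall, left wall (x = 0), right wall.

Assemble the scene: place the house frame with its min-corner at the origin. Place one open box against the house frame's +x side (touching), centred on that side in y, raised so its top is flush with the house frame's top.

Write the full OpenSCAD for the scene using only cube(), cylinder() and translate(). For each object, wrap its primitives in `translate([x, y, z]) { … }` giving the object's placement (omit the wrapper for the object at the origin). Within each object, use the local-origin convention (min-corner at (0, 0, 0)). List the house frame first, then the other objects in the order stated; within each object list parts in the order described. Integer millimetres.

cube([4210, 149, 2890]);
translate([0, 2261, 0]) cube([4210, 149, 2890]);
translate([0, 149, 0]) cube([149, 2112, 2890]);
translate([4061, 149, 0]) cube([149, 2112, 2890]);
translate([4210, 906, 2789]) {
  cube([517, 598, 22]);
  translate([0, 0, 22]) cube([517, 22, 79]);
  translate([0, 576, 22]) cube([517, 22, 79]);
  translate([0, 22, 22]) cube([22, 554, 79]);
  translate([495, 22, 22]) cube([22, 554, 79]);
}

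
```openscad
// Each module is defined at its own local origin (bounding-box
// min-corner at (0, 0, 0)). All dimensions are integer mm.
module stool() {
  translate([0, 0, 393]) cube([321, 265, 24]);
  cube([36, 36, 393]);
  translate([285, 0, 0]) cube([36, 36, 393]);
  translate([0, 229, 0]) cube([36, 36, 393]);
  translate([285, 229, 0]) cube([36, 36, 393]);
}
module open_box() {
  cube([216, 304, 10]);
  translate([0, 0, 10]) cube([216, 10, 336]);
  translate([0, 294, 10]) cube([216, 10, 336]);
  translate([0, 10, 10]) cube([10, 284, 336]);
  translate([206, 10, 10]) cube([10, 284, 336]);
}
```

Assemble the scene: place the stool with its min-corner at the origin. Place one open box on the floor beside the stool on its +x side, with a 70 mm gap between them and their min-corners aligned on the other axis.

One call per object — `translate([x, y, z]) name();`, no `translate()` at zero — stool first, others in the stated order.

stool();
translate([391, 0, 0]) open_box();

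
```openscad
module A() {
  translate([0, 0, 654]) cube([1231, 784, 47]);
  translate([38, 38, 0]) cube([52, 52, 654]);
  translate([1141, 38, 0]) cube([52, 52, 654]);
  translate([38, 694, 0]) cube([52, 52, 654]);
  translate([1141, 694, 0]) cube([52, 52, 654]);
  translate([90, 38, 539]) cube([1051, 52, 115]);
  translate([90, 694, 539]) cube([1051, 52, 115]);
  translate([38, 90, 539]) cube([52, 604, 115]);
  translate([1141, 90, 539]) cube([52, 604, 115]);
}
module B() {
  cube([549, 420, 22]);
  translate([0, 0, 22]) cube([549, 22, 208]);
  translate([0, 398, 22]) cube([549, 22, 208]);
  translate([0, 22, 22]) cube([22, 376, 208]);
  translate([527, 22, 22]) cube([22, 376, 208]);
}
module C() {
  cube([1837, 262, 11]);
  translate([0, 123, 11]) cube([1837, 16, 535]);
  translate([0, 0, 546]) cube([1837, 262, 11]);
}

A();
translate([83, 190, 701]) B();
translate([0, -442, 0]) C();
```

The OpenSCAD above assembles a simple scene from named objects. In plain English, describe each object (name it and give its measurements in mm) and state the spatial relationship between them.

A is a rectangular dining table. The top is 1231×784×47 mm with its upper surface at z = 701 mm. It stands on four 52×52 mm square legs, each inset 38 mm from the nearest pair of top edges, running from the floor to the underside of the top. Four apron rails, 52 mm thick and 115 mm tall, run between adjacent legs with their top edges flush with the underside of the top and their outer faces flush with the legs' outer faces.

B is an open storage box with external size 549×420×230 mm and wall thickness 22 mm (the base is also 22 mm thick). The base covers the whole footprint; the four walls stand on the base, with the y-facing walls full-width and the x-facing walls fitting between their inner faces.

C is an I-beam lying along x, 1837 mm long. Overall section height 557 mm. Two flanges 262 mm wide (y) and 11 mm thick, one on the floor and one at the top; a web 16 mm thick runs between them, centred on the flange width.

The open box is on top of the table. The I-beam is on the floor beside the table on its −y side.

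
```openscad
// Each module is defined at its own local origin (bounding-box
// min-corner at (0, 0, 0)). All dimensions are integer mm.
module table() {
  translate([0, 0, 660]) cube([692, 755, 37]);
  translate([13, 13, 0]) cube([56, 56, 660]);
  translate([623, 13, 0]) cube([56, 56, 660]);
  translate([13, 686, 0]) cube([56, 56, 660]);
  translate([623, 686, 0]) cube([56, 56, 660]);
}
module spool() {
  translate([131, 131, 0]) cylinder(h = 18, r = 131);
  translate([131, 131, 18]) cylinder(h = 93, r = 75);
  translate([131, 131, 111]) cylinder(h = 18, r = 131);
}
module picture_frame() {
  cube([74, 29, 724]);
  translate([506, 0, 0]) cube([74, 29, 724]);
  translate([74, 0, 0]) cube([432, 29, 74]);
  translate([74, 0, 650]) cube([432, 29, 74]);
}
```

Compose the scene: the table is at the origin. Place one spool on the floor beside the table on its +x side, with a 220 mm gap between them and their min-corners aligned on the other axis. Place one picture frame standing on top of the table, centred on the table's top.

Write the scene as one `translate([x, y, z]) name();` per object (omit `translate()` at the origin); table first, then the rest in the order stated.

table();
translate([912, 0, 0]) spool();
translate([56, 363, 697]) picture_frame();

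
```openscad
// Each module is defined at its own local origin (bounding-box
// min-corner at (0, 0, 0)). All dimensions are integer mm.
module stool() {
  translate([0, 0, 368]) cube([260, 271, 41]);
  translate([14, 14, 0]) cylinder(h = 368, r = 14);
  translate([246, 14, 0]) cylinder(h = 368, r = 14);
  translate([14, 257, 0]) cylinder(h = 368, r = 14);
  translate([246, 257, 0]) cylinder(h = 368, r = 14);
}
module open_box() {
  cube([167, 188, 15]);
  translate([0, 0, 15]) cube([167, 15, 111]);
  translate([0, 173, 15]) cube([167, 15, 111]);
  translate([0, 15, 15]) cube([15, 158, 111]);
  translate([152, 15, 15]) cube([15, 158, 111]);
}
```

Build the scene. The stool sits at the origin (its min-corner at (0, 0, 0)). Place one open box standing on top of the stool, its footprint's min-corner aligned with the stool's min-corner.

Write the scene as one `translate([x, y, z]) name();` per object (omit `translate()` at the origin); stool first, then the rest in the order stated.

stool();
translate([0, 0, 409]) open_box();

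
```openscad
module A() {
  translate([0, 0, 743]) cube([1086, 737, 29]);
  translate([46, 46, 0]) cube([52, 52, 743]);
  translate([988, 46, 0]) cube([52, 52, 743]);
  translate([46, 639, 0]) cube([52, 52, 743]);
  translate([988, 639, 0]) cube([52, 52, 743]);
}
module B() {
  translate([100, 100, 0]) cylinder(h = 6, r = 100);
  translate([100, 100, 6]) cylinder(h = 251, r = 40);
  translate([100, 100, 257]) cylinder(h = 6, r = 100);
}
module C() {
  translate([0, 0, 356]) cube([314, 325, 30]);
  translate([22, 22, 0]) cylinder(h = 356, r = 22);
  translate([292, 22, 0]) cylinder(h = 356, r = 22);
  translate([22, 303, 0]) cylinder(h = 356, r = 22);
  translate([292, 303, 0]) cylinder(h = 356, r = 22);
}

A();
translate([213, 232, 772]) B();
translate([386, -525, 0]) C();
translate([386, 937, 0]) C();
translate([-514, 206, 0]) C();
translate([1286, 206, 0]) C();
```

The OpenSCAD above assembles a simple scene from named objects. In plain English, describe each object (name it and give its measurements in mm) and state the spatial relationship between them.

A is a table with a 1086×737 mm rectangular top, 29 mm thick, top surface at z = 772 mm, supported by four 52×52 mm square legs, each inset 46 mm from the nearest pair of top edges, running from the floor.

B is a spool: two coaxial disc flanges of radius 100 mm and thickness 6 mm, joined by a core cylinder of radius 40 mm and height 251 mm. The lower flange rests on z = 0 and the three cylinders share a vertical axis.

C is a simple wooden stool: a rectangular seat 314 mm (x) by 325 mm (y), 30 mm thick, top face at z = 386 mm, on four round legs, each 44 mm in diameter. The legs rest on z = 0, each leg's axis is inset half a diameter from the nearest pair of seat edges (so the leg's bounding box is flush with the corner).

The spool is on top of the table. Four stools sit around the table at the −y, +y, −x, +x sides.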